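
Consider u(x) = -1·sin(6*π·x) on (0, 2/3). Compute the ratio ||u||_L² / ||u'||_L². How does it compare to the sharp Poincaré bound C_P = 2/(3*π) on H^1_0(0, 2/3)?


||u||_L² / ||u'||_L² = 1/(6*π) < C_P = 2/(3*π).

u(x) = -1·sin(6*π·x), so u'(x) = -6*π*cos(6*π*x).
Writing u(x) = A·sin(kπx/L) with A = -1 and k = 4, use ∫_0^L sin²(kπx/L) dx = L/2 and ∫_0^L cos²(kπx/L) dx = L/2.
u² = 1·sin²(6*π·x) and (u')² = 36*π^2·cos²(6*π·x), and each of sin², cos² integrates to L/2 = 1/3 over (0, 2/3).
∫_0^2/3 u² dx = 1/3, so ||u||_L² = sqrt(3)/3.
∫_0^2/3 (u')² dx = 12*π^2, so ||u'||_L² = 2*sqrt(3)*π.
Ratio ||u||_L² / ||u'||_L² = 1/(6*π).
Sharp Poincaré constant on H^1_0(0, 2/3) is C_P = L/π = 2/(3*π), achieved by sin(3*π/2·x).
This is the k = 4 harmonic; the ratio L/(kπ) is strictly less than C_P = L/π, consistent with the sharp inequality ||u||_L² ≤ C_P ||u'||_L².


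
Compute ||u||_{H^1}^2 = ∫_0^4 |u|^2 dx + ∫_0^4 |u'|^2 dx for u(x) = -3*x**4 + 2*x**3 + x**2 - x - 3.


||u||_{H^1}^2 = 42765752/105

The H^1 norm (squared) on an interval (0, L) is
  ||u||_{H^1}^2 = ∫_0^L u(x)^2 dx + ∫_0^L u'(x)^2 dx.
Compute u'(x) = -12*x**3 + 6*x**2 + 2*x - 1.
Then u(x)^2 = 9*x**8 - 12*x**7 - 2*x**6 + 10*x**5 + 15*x**4 - 14*x**3 - 5*x**2 + 6*x + 9 and u'(x)^2 = 144*x**6 - 144*x**5 - 12*x**4 + 48*x**3 - 8*x**2 - 4*x + 1.
Integrate each monomial from 0 to 4 using ∫_0^4 c·x^n dx = c·4^(n+1)/(n+1):
  ∫_0^4 u(x)^2 dx = ∫_0^4 (9*x^8 - 12*x^7 - 2*x^6 + 10*x^5 + 15*x^4 - 14*x^3 - 5*x^2 + 6*x + 9) dx. Term by term:
    ∫_0^4 9*x^8 dx = 262144;  ∫_0^4 -12*x^7 dx = -98304;  ∫_0^4 -2*x^6 dx = -32768/7;
    ∫_0^4 10*x^5 dx = 20480/3;  ∫_0^4 15*x^4 dx = 3072;  ∫_0^4 -14*x^3 dx = -896;
    ∫_0^4 -5*x^2 dx = -320/3;  ∫_0^4 6*x dx = 48;  ∫_0^4 9 dx = 36.
  Sum: 262144 − 98304 − 32768/7 + 20480/3 + 3072 − 896 − 320/3 + 48 + 36 = 1176972/7.
  ∫_0^4 u'(x)^2 dx = ∫_0^4 (144*x^6 - 144*x^5 - 12*x^4 + 48*x^3 - 8*x^2 - 4*x + 1) dx. Term by term:
    ∫_0^4 144*x^6 dx = 2359296/7;  ∫_0^4 -144*x^5 dx = -98304;  ∫_0^4 -12*x^4 dx = -12288/5;
    ∫_0^4 48*x^3 dx = 3072;  ∫_0^4 -8*x^2 dx = -512/3;  ∫_0^4 -4*x dx = -32;
    ∫_0^4 1 dx = 4.
  Sum: 2359296/7 − 98304 − 12288/5 + 3072 − 512/3 − 32 + 4 = 25111172/105.
Adding: ||u||_{H^1}^2 = 1176972/7 + 25111172/105 = 42765752/105.


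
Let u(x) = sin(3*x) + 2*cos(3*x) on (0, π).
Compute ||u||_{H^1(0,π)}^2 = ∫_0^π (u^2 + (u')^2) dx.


||u||_{H^1(0,π)}^2 = 25*π

u'(x) = -6*sin(3*x) + 3*cos(3*x).
Expand u² and (u')² and integrate term by term on (0, π), using: for integers n ≥ 1, ∫_0^π sin²(nx) dx = ∫_0^π cos²(nx) dx = π/2; for n ≠ n', ∫_0^π sin(nx)sin(n'x) dx = ∫_0^π cos(nx)cos(n'x) dx = 0; and by product-to-sum, ∫_0^π sin(nx)cos(n'x) dx = ½∫_0^π [sin((n+n')x) + sin((n−n')x)] dx, which is 0 when n+n' is even and 2n/(n²−n'²) when n+n' is odd (it need not vanish on (0, π)).
  u² squared terms: (2)²·∫cos(3x)² dx = 4·π/2 = 2*π;  (1)²·∫sin(3x)² dx = 1·π/2 = π/2.
  u² cross terms: 2·(2)·(1)·∫cos(3x)·sin(3x) dx = 4·(0) = 0.
  So ∫_0^π u² dx = 2*π + π/2 + 0 = 5*π/2.
  (u')² squared terms: (-6)²·∫sin(3x)² dx = 36·π/2 = 18*π;  (3)²·∫cos(3x)² dx = 9·π/2 = 9*π/2.
  (u')² cross terms: 2·(-6)·(3)·∫sin(3x)·cos(3x) dx = -36·(0) = 0.
  So ∫_0^π (u')² dx = 18*π + 9*π/2 + 0 = 45*π/2.
||u||_{H^1}^2 = (5*π/2) + (45*π/2) = 25*π.


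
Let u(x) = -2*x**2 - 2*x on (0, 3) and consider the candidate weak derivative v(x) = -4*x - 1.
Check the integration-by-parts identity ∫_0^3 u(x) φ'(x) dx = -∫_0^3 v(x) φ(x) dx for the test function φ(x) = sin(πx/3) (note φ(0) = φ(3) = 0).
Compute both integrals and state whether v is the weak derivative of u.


LHS = 48/π, RHS = 42/π. No, v is not the weak derivative of u.

u(x) = -2*x**2 - 2*x, classical derivative u'(x) = -4*x - 2.
φ(x) = sin(πx/3), so φ'(x) = π*cos(π*x/3)/3.
Note φ(0) = φ(3) = 0, so the boundary term u·φ vanishes.
LHS = ∫_0^3 u(x) φ'(x) dx = ∫_0^3 (-2*π*x^2*cos(π*x/3)/3 - 2*π*x*cos(π*x/3)/3) dx. Term by term:
  ∫_0^3 -2*π*x*cos(π*x/3)/3 dx = 12/π;  ∫_0^3 -2*π*x^2*cos(π*x/3)/3 dx = 36/π.
Sum: 12/π + 36/π = 48/π.
So LHS = 48/π.
∫_0^3 v(x) φ(x) dx = ∫_0^3 (-4*x*sin(π*x/3) - sin(π*x/3)) dx. Term by term:
  ∫_0^3 -sin(π*x/3) dx = -6/π;  ∫_0^3 -4*x*sin(π*x/3) dx = -36/π.
Sum: -6/π − 36/π = -42/π.
So RHS = -∫_0^3 v(x) φ(x) dx = 42/π.
LHS − RHS = 6/π ≠ 0, so the identity fails.
(For a valid weak derivative the identity must hold for EVERY test function, in particular this one. The failure shows v is NOT the weak derivative of u.)
Correct weak derivative would be u'(x) = -4*x - 2.


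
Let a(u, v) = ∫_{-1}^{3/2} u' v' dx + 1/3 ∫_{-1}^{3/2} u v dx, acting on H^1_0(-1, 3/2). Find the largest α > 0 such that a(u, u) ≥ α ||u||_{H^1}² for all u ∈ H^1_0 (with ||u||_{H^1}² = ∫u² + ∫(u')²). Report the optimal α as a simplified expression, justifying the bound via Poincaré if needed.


α = (25 + 12*π^2)/(3*(25 + 4*π^2))

Coercivity of a(·,·) on H^1_0(-1, 3/2) means a(u, u) ≥ α ||u||_{H^1}² for every u ∈ H^1_0.
The interval has length L = 5/2, and Poincaré/coercivity depend only on L. Here a(u, u) = ∫(u')² + (1/3)·∫u².
Here 0 < c = 1/3 < 1. The condition a(u,u) ≥ α||u||_{H^1}² reads (1−α)∫(u')² ≥ (α−c)∫u². Any admissible α is ≤ 1 (rapidly oscillating u have ∫u²/∫(u')² → 0), and α = 1 would force 0 ≥ (1−c)∫u², impossible since c < 1; so 1−α > 0. By the sharp Poincaré inequality on H^1_0 of an interval of length L, ∫(u')² ≥ (π/L)²∫u² with equality for the first sine mode sin(π(x−x₀)/L) (x₀ the left endpoint), so the inequality holds for all u iff (1−α)(π/L)² ≥ α − c, i.e. α ≤ ((π/L)² + c)/((π/L)² + 1) = (1 + c(L/π)²)/(1 + (L/π)²). With (π/L)² = 4*π^2/25 and c = 1/3, the largest admissible constant is α = ((π/L)² + c)/((π/L)² + 1).
Simplifying, α = (25 + 12*π^2)/(3*(25 + 4*π^2)).


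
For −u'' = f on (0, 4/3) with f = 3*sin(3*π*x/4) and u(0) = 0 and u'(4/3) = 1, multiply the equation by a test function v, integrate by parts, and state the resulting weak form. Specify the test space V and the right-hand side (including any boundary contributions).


V = {v ∈ H^1(0, 4/3) : v(0) = 0} (test functions vanish at x = 0 where u is specified); weak form: ∫_0^4/3 u'v' dx = ∫_0^4/3 (3*sin(3*π*x/4)) v dx + v(4/3) for all v ∈ V.

Multiply both sides by a test function v and integrate from 0 to 4/3:
  ∫_0^4/3 −u''(x) v(x) dx = ∫_0^4/3 f(x) v(x) dx.
Integrate the LHS by parts once:
  ∫_0^4/3 −u'' v dx = −[u'(x) v(x)]_0^4/3 + ∫_0^4/3 u'(x) v'(x) dx.
Thus ∫_0^4/3 u'(x) v'(x) dx = ∫_0^4/3 f(x) v(x) dx + [u'(x) v(x)]_0^4/3.
Choose V so that boundary terms are either known or forced to vanish.
Mixed BC: u(0) = 0 (Dirichlet) and u'(4/3) = 1 (Neumann). Define V = {v ∈ H^1(0, 4/3) : v(0) = 0}. Then [u' v]_0^4/3 = u'(4/3)·v(4/3) − u'(0)·0 = v(4/3).
Weak formulation: find u (satisfying any essential BC) such that ∫_0^4/3 u'(x) v'(x) dx = ∫_0^4/3 f v dx + v(4/3) for all v ∈ V (Dirichlet at 0 absorbed into V; Neumann datum at x = 4/3 contributes the boundary term).
Substituting f(x) = 3*sin(3*π*x/4), the right-hand side is ∫_0^4/3 (3*sin(3*π*x/4)) v dx + v(4/3).


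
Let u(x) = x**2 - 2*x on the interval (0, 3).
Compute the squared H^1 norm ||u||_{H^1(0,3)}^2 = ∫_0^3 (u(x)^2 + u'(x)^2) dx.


||u||_{H^1}^2 = 78/5

The H^1 norm (squared) on an interval (0, L) is
  ||u||_{H^1}^2 = ∫_0^L u(x)^2 dx + ∫_0^L u'(x)^2 dx.
Compute u'(x) = 2*x - 2.
Then u(x)^2 = x**4 - 4*x**3 + 4*x**2 and u'(x)^2 = 4*x**2 - 8*x + 4.
Integrate each monomial from 0 to 3 using ∫_0^3 c·x^n dx = c·3^(n+1)/(n+1):
  ∫_0^3 u(x)^2 dx = ∫_0^3 (x^4 - 4*x^3 + 4*x^2) dx. Term by term:
    ∫_0^3 x^4 dx = 243/5;  ∫_0^3 -4*x^3 dx = -81;  ∫_0^3 4*x^2 dx = 36.
  Sum: 243/5 − 81 + 36 = 18/5.
  ∫_0^3 u'(x)^2 dx = ∫_0^3 (4*x^2 - 8*x + 4) dx. Term by term:
    ∫_0^3 4*x^2 dx = 36;  ∫_0^3 -8*x dx = -36;  ∫_0^3 4 dx = 12.
  Sum: 36 − 36 + 12 = 12.
Adding: ||u||_{H^1}^2 = 18/5 + 12 = 78/5.


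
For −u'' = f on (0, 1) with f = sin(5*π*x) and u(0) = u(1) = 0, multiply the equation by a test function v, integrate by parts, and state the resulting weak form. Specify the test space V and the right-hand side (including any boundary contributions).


V = H^1_0(0, 1) (so v(0) = v(1) = 0); weak form: ∫_0^1 u'v' dx = ∫_0^1 (sin(5*π*x)) v dx for all v ∈ V.

Multiply both sides by a test function v and integrate from 0 to 1:
  ∫_0^1 −u''(x) v(x) dx = ∫_0^1 f(x) v(x) dx.
Integrate the LHS by parts once:
  ∫_0^1 −u'' v dx = −[u'(x) v(x)]_0^1 + ∫_0^1 u'(x) v'(x) dx.
Thus ∫_0^1 u'(x) v'(x) dx = ∫_0^1 f(x) v(x) dx + [u'(x) v(x)]_0^1.
Choose V so that boundary terms are either known or forced to vanish.
u is Dirichlet: u(0) = u(1) = 0. Let V = H^1_0(0, 1); then v(0) = v(1) = 0, and [u' v]_0^1 = 0.
Weak formulation: find u (satisfying any essential BC) such that ∫_0^1 u'(x) v'(x) dx = ∫_0^1 f v dx for all v ∈ V.
Substituting f(x) = sin(5*π*x), the right-hand side is ∫_0^1 (sin(5*π*x)) v dx.


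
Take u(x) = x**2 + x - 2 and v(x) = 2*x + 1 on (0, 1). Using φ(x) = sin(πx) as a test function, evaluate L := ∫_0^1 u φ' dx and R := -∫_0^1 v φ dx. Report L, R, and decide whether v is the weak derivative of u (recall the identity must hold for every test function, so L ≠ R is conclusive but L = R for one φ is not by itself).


LHS = -4/π, RHS = -4/π. Yes, v = u' weakly.

u(x) = x**2 + x - 2, classical derivative u'(x) = 2*x + 1.
φ(x) = sin(πx), so φ'(x) = π*cos(π*x).
Note φ(0) = φ(1) = 0, so the boundary term u·φ vanishes.
LHS = ∫_0^1 u(x) φ'(x) dx = ∫_0^1 (π*x^2*cos(π*x) + π*x*cos(π*x) - 2*π*cos(π*x)) dx. Term by term:
  ∫_0^1 -2*π*cos(π*x) dx = 0;  ∫_0^1 π*x*cos(π*x) dx = -2/π;  ∫_0^1 π*x^2*cos(π*x) dx = -2/π.
Sum: 0 − 2/π − 2/π = -4/π.
So LHS = -4/π.
∫_0^1 v(x) φ(x) dx = ∫_0^1 (2*x*sin(π*x) + sin(π*x)) dx. Term by term:
  ∫_0^1 2*x*sin(π*x) dx = 2/π;  ∫_0^1 sin(π*x) dx = 2/π.
Sum: 2/π + 2/π = 4/π.
So RHS = -∫_0^1 v(x) φ(x) dx = -4/π.
LHS = RHS, so the identity holds for this test φ.
Moreover u is smooth here and v(x) = u'(x) = 2*x + 1 pointwise, so the identity holds for every test function. Hence v is the weak derivative of u.


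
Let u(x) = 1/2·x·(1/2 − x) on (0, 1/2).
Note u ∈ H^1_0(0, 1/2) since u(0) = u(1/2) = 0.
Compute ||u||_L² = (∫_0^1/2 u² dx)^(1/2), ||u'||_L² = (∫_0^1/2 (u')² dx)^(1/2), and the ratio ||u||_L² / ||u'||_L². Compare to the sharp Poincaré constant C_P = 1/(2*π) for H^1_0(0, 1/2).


||u||_L² / ||u'||_L² = sqrt(10)/20 < C_P = 1/(2*π).

u(x) = 1/2·x·(1/2 − x), so u'(x) = 1/4 - x.
u(x) = 1/2·x·(1/2 − x) vanishes at x = 0 and x = 1/2, so u ∈ H^1_0(0, 1/2). Differentiate via the product rule and integrate the resulting polynomials term by term.
  ∫_0^1/2 u² dx = ∫_0^1/2 (x^4/4 - x^3/4 + x^2/16) dx. Term by term:
    ∫_0^1/2 x^4/4 dx = 1/640;  ∫_0^1/2 -x^3/4 dx = -1/256;  ∫_0^1/2 x^2/16 dx = 1/384.
  Sum: 1/640 − 1/256 + 1/384 = 1/3840.
  ∫_0^1/2 (u')² dx = ∫_0^1/2 (x^2 - x/2 + 1/16) dx. Term by term:
    ∫_0^1/2 x^2 dx = 1/24;  ∫_0^1/2 -x/2 dx = -1/16;  ∫_0^1/2 1/16 dx = 1/32.
  Sum: 1/24 − 1/16 + 1/32 = 1/96.
∫_0^1/2 u² dx = 1/3840, so ||u||_L² = sqrt(15)/240.
∫_0^1/2 (u')² dx = 1/96, so ||u'||_L² = sqrt(6)/24.
Ratio ||u||_L² / ||u'||_L² = sqrt(10)/20.
Sharp Poincaré constant on H^1_0(0, 1/2) is C_P = L/π = 1/(2*π), achieved by sin(2*π·x).
A polynomial bump cannot attain the sharp Poincaré constant (only the first sine eigenfunction does), so the ratio is strictly less than C_P, consistent with ||u||_L² ≤ C_P ||u'||_L².


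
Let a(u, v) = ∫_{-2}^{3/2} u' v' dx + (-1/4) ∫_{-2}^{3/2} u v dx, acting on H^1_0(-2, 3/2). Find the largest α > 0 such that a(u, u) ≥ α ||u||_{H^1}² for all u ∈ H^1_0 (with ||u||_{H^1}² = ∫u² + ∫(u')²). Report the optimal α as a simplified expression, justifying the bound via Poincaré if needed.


α = (-49 + 16*π^2)/(4*(4*π^2 + 49))

Coercivity of a(·,·) on H^1_0(-2, 3/2) means a(u, u) ≥ α ||u||_{H^1}² for every u ∈ H^1_0.
The interval has length L = 7/2, and Poincaré/coercivity depend only on L. Here a(u, u) = ∫(u')² + (-1/4)·∫u².
Here c = -1/4 < 0 with |c| < (π/L)² = 4*π^2/49, so coercivity still holds. The condition a(u,u) ≥ α||u||_{H^1}² reads (1−α)∫(u')² ≥ (α−c)∫u². Any admissible α is ≤ 1 (rapidly oscillating u have ∫u²/∫(u')² → 0), and α = 1 would force 0 ≥ (1−c)∫u², impossible since c < 1; so 1−α > 0. By the sharp Poincaré inequality on H^1_0 of an interval of length L, ∫(u')² ≥ (π/L)²∫u² with equality for the first sine mode sin(π(x−x₀)/L) (x₀ the left endpoint), so the inequality holds for all u iff (1−α)(π/L)² ≥ α − c, i.e. α ≤ ((π/L)² + c)/((π/L)² + 1) = (1 + c(L/π)²)/(1 + (L/π)²). (Direct route, valid since c ≤ 0: Poincaré gives c∫u² ≥ c(L/π)²∫(u')², so a(u,u) ≥ (1 + c(L/π)²)∫(u')², while ||u||_{H^1}² ≤ (1 + (L/π)²)∫(u')²; dividing yields the same α.) With (π/L)² = 4*π^2/49 and c = -1/4, the largest admissible constant is α = ((π/L)² + c)/((π/L)² + 1).
Simplifying, α = (-49 + 16*π^2)/(4*(4*π^2 + 49)).


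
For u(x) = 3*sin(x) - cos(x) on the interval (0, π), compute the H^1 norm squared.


||u||_{H^1(0,π)}^2 = 10*π

u'(x) = sin(x) + 3*cos(x).
Expand u² and (u')² and integrate term by term on (0, π), using: for integers n ≥ 1, ∫_0^π sin²(nx) dx = ∫_0^π cos²(nx) dx = π/2; for n ≠ n', ∫_0^π sin(nx)sin(n'x) dx = ∫_0^π cos(nx)cos(n'x) dx = 0; and by product-to-sum, ∫_0^π sin(nx)cos(n'x) dx = ½∫_0^π [sin((n+n')x) + sin((n−n')x)] dx, which is 0 when n+n' is even and 2n/(n²−n'²) when n+n' is odd (it need not vanish on (0, π)).
  u² squared terms: (-1)²·∫cos(x)² dx = 1·π/2 = π/2;  (3)²·∫sin(x)² dx = 9·π/2 = 9*π/2.
  u² cross terms: 2·(-1)·(3)·∫cos(x)·sin(x) dx = -6·(0) = 0.
  So ∫_0^π u² dx = π/2 + 9*π/2 + 0 = 5*π.
  (u')² squared terms: (3)²·∫cos(x)² dx = 9·π/2 = 9*π/2;  (1)²·∫sin(x)² dx = 1·π/2 = π/2.
  (u')² cross terms: 2·(3)·(1)·∫cos(x)·sin(x) dx = 6·(0) = 0.
  So ∫_0^π (u')² dx = 9*π/2 + π/2 + 0 = 5*π.
||u||_{H^1}^2 = (5*π) + (5*π) = 10*π.


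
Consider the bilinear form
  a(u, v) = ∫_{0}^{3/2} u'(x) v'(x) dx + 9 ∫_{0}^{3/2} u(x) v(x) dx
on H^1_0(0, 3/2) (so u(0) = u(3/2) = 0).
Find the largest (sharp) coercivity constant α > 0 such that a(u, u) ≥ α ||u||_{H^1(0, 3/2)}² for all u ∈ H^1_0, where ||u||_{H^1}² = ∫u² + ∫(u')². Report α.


α = 1

Coercivity of a(·,·) on H^1_0(0, 3/2) means a(u, u) ≥ α ||u||_{H^1}² for every u ∈ H^1_0.
The interval has length L = 3/2, and Poincaré/coercivity depend only on L. Here a(u, u) = ∫(u')² + (9)·∫u².
Here c = 9 ≥ 1, so a(u,u) = ∫(u')² + c∫u² ≥ ∫(u')² + ∫u² = ||u||_{H^1}², i.e. α = 1 works. No larger α is possible: a(u,u) ≥ α||u||_{H^1}² means (1−α)∫(u')² ≥ (α−c)∫u², and for the modes u_n = sin(nπ(x−x₀)/L) (x₀ the left endpoint) one has ∫u_n²/∫(u_n')² = (L/(nπ))² → 0, so a(u_n,u_n)/||u_n||_{H^1}² → 1. Hence the optimal constant is α = 1.
Therefore α = 1.


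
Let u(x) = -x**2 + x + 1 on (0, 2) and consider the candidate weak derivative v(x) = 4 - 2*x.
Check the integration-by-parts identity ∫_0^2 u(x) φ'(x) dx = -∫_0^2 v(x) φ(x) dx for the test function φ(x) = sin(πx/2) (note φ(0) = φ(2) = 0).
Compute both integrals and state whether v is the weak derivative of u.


LHS = 4/π, RHS = -8/π. No, v is not the weak derivative of u.

u(x) = -x**2 + x + 1, classical derivative u'(x) = 1 - 2*x.
φ(x) = sin(πx/2), so φ'(x) = π*cos(π*x/2)/2.
Note φ(0) = φ(2) = 0, so the boundary term u·φ vanishes.
LHS = ∫_0^2 u(x) φ'(x) dx = ∫_0^2 (-π*x^2*cos(π*x/2)/2 + π*x*cos(π*x/2)/2 + π*cos(π*x/2)/2) dx. Term by term:
  ∫_0^2 π*cos(π*x/2)/2 dx = 0;  ∫_0^2 π*x*cos(π*x/2)/2 dx = -4/π;  ∫_0^2 -π*x^2*cos(π*x/2)/2 dx = 8/π.
Sum: 0 − 4/π + 8/π = 4/π.
So LHS = 4/π.
∫_0^2 v(x) φ(x) dx = ∫_0^2 (-2*x*sin(π*x/2) + 4*sin(π*x/2)) dx. Term by term:
  ∫_0^2 4*sin(π*x/2) dx = 16/π;  ∫_0^2 -2*x*sin(π*x/2) dx = -8/π.
Sum: 16/π − 8/π = 8/π.
So RHS = -∫_0^2 v(x) φ(x) dx = -8/π.
LHS − RHS = 12/π ≠ 0, so the identity fails.
(For a valid weak derivative the identity must hold for EVERY test function, in particular this one. The failure shows v is NOT the weak derivative of u.)
Correct weak derivative would be u'(x) = 1 - 2*x.


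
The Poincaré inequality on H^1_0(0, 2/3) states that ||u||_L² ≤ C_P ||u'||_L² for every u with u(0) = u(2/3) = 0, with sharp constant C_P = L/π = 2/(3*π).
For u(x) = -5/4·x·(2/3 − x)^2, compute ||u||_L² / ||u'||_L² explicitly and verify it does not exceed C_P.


||u||_L² / ||u'||_L² = sqrt(14)/21 < C_P = 2/(3*π).

u(x) = -5/4·x·(2/3 − x)^2, so u'(x) = -15*x^2/4 + 10*x/3 - 5/9.
u(x) = -5/4·x·(2/3 − x)^2 vanishes at x = 0 and x = 2/3, so u ∈ H^1_0(0, 2/3). Differentiate via the product rule and integrate the resulting polynomials term by term.
  ∫_0^2/3 u² dx = ∫_0^2/3 (25*x^6/16 - 25*x^5/6 + 25*x^4/6 - 50*x^3/27 + 25*x^2/81) dx. Term by term:
    ∫_0^2/3 25*x^6/16 dx = 200/15309;  ∫_0^2/3 -25*x^5/6 dx = -400/6561;  ∫_0^2/3 25*x^4/6 dx = 80/729;
    ∫_0^2/3 -50*x^3/27 dx = -200/2187;  ∫_0^2/3 25*x^2/81 dx = 200/6561.
  Sum: 200/15309 − 400/6561 + 80/729 − 200/2187 + 200/6561 = 40/45927.
  ∫_0^2/3 (u')² dx = ∫_0^2/3 (225*x^4/16 - 25*x^3 + 275*x^2/18 - 100*x/27 + 25/81) dx. Term by term:
    ∫_0^2/3 225*x^4/16 dx = 10/27;  ∫_0^2/3 -25*x^3 dx = -100/81;  ∫_0^2/3 275*x^2/18 dx = 1100/729;
    ∫_0^2/3 -100*x/27 dx = -200/243;  ∫_0^2/3 25/81 dx = 50/243.
  Sum: 10/27 − 100/81 + 1100/729 − 200/243 + 50/243 = 20/729.
∫_0^2/3 u² dx = 40/45927, so ||u||_L² = 2*sqrt(70)/567.
∫_0^2/3 (u')² dx = 20/729, so ||u'||_L² = 2*sqrt(5)/27.
Ratio ||u||_L² / ||u'||_L² = sqrt(14)/21.
Sharp Poincaré constant on H^1_0(0, 2/3) is C_P = L/π = 2/(3*π), achieved by sin(3*π/2·x).
A polynomial bump cannot attain the sharp Poincaré constant (only the first sine eigenfunction does), so the ratio is strictly less than C_P, consistent with ||u||_L² ≤ C_P ||u'||_L².


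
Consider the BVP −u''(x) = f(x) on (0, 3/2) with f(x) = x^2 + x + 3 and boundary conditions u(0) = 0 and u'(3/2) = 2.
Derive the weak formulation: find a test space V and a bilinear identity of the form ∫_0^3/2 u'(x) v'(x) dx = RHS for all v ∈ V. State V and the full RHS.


V = {v ∈ H^1(0, 3/2) : v(0) = 0} (test functions vanish at x = 0 where u is specified); weak form: ∫_0^3/2 u'v' dx = ∫_0^3/2 (x^2 + x + 3) v dx + 2·v(3/2) for all v ∈ V.

Multiply both sides by a test function v and integrate from 0 to 3/2:
  ∫_0^3/2 −u''(x) v(x) dx = ∫_0^3/2 f(x) v(x) dx.
Integrate the LHS by parts once:
  ∫_0^3/2 −u'' v dx = −[u'(x) v(x)]_0^3/2 + ∫_0^3/2 u'(x) v'(x) dx.
Thus ∫_0^3/2 u'(x) v'(x) dx = ∫_0^3/2 f(x) v(x) dx + [u'(x) v(x)]_0^3/2.
Choose V so that boundary terms are either known or forced to vanish.
Mixed BC: u(0) = 0 (Dirichlet) and u'(3/2) = 2 (Neumann). Define V = {v ∈ H^1(0, 3/2) : v(0) = 0}. Then [u' v]_0^3/2 = u'(3/2)·v(3/2) − u'(0)·0 = 2·v(3/2).
Weak formulation: find u (satisfying any essential BC) such that ∫_0^3/2 u'(x) v'(x) dx = ∫_0^3/2 f v dx + 2·v(3/2) for all v ∈ V (Dirichlet at 0 absorbed into V; Neumann datum at x = 3/2 contributes the boundary term).
Substituting f(x) = x^2 + x + 3, the right-hand side is ∫_0^3/2 (x^2 + x + 3) v dx + 2·v(3/2).


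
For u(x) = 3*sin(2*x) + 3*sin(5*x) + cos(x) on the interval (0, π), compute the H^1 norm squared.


||u||_{H^1(0,π)}^2 = 16 + 281*π/2

u'(x) = -sin(x) + 6*cos(2*x) + 15*cos(5*x).
Expand u² and (u')² and integrate term by term on (0, π), using: for integers n ≥ 1, ∫_0^π sin²(nx) dx = ∫_0^π cos²(nx) dx = π/2; for n ≠ n', ∫_0^π sin(nx)sin(n'x) dx = ∫_0^π cos(nx)cos(n'x) dx = 0; and by product-to-sum, ∫_0^π sin(nx)cos(n'x) dx = ½∫_0^π [sin((n+n')x) + sin((n−n')x)] dx, which is 0 when n+n' is even and 2n/(n²−n'²) when n+n' is odd (it need not vanish on (0, π)).
  u² squared terms: (3)²·∫sin(2x)² dx = 9·π/2 = 9*π/2;  (3)²·∫sin(5x)² dx = 9·π/2 = 9*π/2;  (1)²·∫cos(x)² dx = 1·π/2 = π/2.
  u² cross terms: 2·(3)·(3)·∫sin(2x)·sin(5x) dx = 18·(0) = 0;  2·(3)·(1)·∫sin(2x)·cos(x) dx = 6·(4/3) = 8;  2·(3)·(1)·∫sin(5x)·cos(x) dx = 6·(0) = 0.
  So ∫_0^π u² dx = 9*π/2 + 9*π/2 + π/2 + 0 + 8 + 0 = 8 + 19*π/2.
  (u')² squared terms: (-1)²·∫sin(x)² dx = 1·π/2 = π/2;  (6)²·∫cos(2x)² dx = 36·π/2 = 18*π;  (15)²·∫cos(5x)² dx = 225·π/2 = 225*π/2.
  (u')² cross terms: 2·(-1)·(6)·∫sin(x)·cos(2x) dx = -12·(-2/3) = 8;  2·(-1)·(15)·∫sin(x)·cos(5x) dx = -30·(0) = 0;  2·(6)·(15)·∫cos(2x)·cos(5x) dx = 180·(0) = 0.
  So ∫_0^π (u')² dx = π/2 + 18*π + 225*π/2 + 8 + 0 + 0 = 8 + 131*π.
||u||_{H^1}^2 = (8 + 19*π/2) + (8 + 131*π) = 16 + 281*π/2.


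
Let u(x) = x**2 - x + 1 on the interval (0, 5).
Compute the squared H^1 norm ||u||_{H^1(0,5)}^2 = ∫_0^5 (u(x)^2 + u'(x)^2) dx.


||u||_{H^1}^2 = 3235/6

The H^1 norm (squared) on an interval (0, L) is
  ||u||_{H^1}^2 = ∫_0^L u(x)^2 dx + ∫_0^L u'(x)^2 dx.
Compute u'(x) = 2*x - 1.
Then u(x)^2 = x**4 - 2*x**3 + 3*x**2 - 2*x + 1 and u'(x)^2 = 4*x**2 - 4*x + 1.
Integrate each monomial from 0 to 5 using ∫_0^5 c·x^n dx = c·5^(n+1)/(n+1):
  ∫_0^5 u(x)^2 dx = ∫_0^5 (x^4 - 2*x^3 + 3*x^2 - 2*x + 1) dx. Term by term:
    ∫_0^5 x^4 dx = 625;  ∫_0^5 -2*x^3 dx = -625/2;  ∫_0^5 3*x^2 dx = 125;
    ∫_0^5 -2*x dx = -25;  ∫_0^5 1 dx = 5.
  Sum: 625 − 625/2 + 125 − 25 + 5 = 835/2.
  ∫_0^5 u'(x)^2 dx = ∫_0^5 (4*x^2 - 4*x + 1) dx. Term by term:
    ∫_0^5 4*x^2 dx = 500/3;  ∫_0^5 -4*x dx = -50;  ∫_0^5 1 dx = 5.
  Sum: 500/3 − 50 + 5 = 365/3.
Adding: ||u||_{H^1}^2 = 835/2 + 365/3 = 3235/6.


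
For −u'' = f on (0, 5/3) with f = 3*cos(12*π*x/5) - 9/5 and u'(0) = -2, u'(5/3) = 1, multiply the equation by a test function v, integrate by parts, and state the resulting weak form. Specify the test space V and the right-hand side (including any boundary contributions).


V = H^1(0, 5/3) (v unrestricted at boundary; u is determined up to an additive constant); weak form: ∫_0^5/3 u'v' dx = ∫_0^5/3 (3*cos(12*π*x/5) - 9/5) v dx + v(5/3) + 2·v(0) for all v ∈ V.

Multiply both sides by a test function v and integrate from 0 to 5/3:
  ∫_0^5/3 −u''(x) v(x) dx = ∫_0^5/3 f(x) v(x) dx.
Integrate the LHS by parts once:
  ∫_0^5/3 −u'' v dx = −[u'(x) v(x)]_0^5/3 + ∫_0^5/3 u'(x) v'(x) dx.
Thus ∫_0^5/3 u'(x) v'(x) dx = ∫_0^5/3 f(x) v(x) dx + [u'(x) v(x)]_0^5/3.
Choose V so that boundary terms are either known or forced to vanish.
u has inhomogeneous Neumann u'(0) = -2, u'(5/3) = 1. [u' v]_0^5/3 = (1)·v(5/3) − (-2)·v(0) = v(5/3) + 2·v(0). Take V = H^1(0, 5/3); boundary term becomes part of RHS.
Weak formulation: find u (satisfying any essential BC) such that ∫_0^5/3 u'(x) v'(x) dx = ∫_0^5/3 f v dx + v(5/3) + 2·v(0) for all v ∈ V (Neumann data are natural BCs: they enter the RHS as boundary terms).
Substituting f(x) = 3*cos(12*π*x/5) - 9/5, the right-hand side is ∫_0^5/3 (3*cos(12*π*x/5) - 9/5) v dx + v(5/3) + 2·v(0).
Compatibility check (pure Neumann): taking v ≡ 1 ∈ V gives 0 = ∫_0^5/3 f dx + (1) − (-2), i.e. ∫_0^5/3 f dx must equal u'(0) − u'(5/3) = -3. Indeed ∫_0^5/3 (3*cos(12*π*x/5) - 9/5) dx = -3, so the data are compatible. The solution is then unique only up to an additive constant (fix it e.g. by requiring ∫_0^5/3 u dx = 0).


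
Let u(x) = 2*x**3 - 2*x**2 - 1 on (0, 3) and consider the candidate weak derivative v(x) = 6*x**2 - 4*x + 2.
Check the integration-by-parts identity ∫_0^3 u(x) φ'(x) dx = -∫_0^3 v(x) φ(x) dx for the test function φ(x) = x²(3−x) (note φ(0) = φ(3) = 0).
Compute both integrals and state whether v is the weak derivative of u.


LHS = -486/5, RHS = -1107/10. No, v is not the weak derivative of u.

u(x) = 2*x**3 - 2*x**2 - 1, classical derivative u'(x) = 6*x**2 - 4*x.
φ(x) = x²(3−x), so φ'(x) = 3*x*(2 - x).
Note φ(0) = φ(3) = 0, so the boundary term u·φ vanishes.
LHS = ∫_0^3 u(x) φ'(x) dx = ∫_0^3 (-6*x^5 + 18*x^4 - 12*x^3 + 3*x^2 - 6*x) dx. Term by term:
  ∫_0^3 -6*x^5 dx = -729;  ∫_0^3 18*x^4 dx = 4374/5;  ∫_0^3 -12*x^3 dx = -243;
  ∫_0^3 3*x^2 dx = 27;  ∫_0^3 -6*x dx = -27.
Sum: -729 + 4374/5 − 243 + 27 − 27 = -486/5.
So LHS = -486/5.
∫_0^3 v(x) φ(x) dx = ∫_0^3 (-6*x^5 + 22*x^4 - 14*x^3 + 6*x^2) dx. Term by term:
  ∫_0^3 -6*x^5 dx = -729;  ∫_0^3 22*x^4 dx = 5346/5;  ∫_0^3 -14*x^3 dx = -567/2;
  ∫_0^3 6*x^2 dx = 54.
Sum: -729 + 5346/5 − 567/2 + 54 = 1107/10.
So RHS = -∫_0^3 v(x) φ(x) dx = -1107/10.
LHS − RHS = 27/2 ≠ 0, so the identity fails.
(For a valid weak derivative the identity must hold for EVERY test function, in particular this one. The failure shows v is NOT the weak derivative of u.)
Correct weak derivative would be u'(x) = 6*x**2 - 4*x.


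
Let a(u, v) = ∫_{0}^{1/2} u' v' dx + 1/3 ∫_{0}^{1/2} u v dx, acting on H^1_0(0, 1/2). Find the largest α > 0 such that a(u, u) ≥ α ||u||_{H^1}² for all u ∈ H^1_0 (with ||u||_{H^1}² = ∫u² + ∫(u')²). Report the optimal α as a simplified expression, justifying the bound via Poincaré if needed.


α = (1 + 12*π^2)/(3*(1 + 4*π^2))

Coercivity of a(·,·) on H^1_0(0, 1/2) means a(u, u) ≥ α ||u||_{H^1}² for every u ∈ H^1_0.
The interval has length L = 1/2, and Poincaré/coercivity depend only on L. Here a(u, u) = ∫(u')² + (1/3)·∫u².
Here 0 < c = 1/3 < 1. The condition a(u,u) ≥ α||u||_{H^1}² reads (1−α)∫(u')² ≥ (α−c)∫u². Any admissible α is ≤ 1 (rapidly oscillating u have ∫u²/∫(u')² → 0), and α = 1 would force 0 ≥ (1−c)∫u², impossible since c < 1; so 1−α > 0. By the sharp Poincaré inequality on H^1_0 of an interval of length L, ∫(u')² ≥ (π/L)²∫u² with equality for the first sine mode sin(π(x−x₀)/L) (x₀ the left endpoint), so the inequality holds for all u iff (1−α)(π/L)² ≥ α − c, i.e. α ≤ ((π/L)² + c)/((π/L)² + 1) = (1 + c(L/π)²)/(1 + (L/π)²). With (π/L)² = 4*π^2 and c = 1/3, the largest admissible constant is α = ((π/L)² + c)/((π/L)² + 1).
Simplifying, α = (1 + 12*π^2)/(3*(1 + 4*π^2)).


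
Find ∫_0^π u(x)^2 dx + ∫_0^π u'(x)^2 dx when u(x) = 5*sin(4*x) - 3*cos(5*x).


||u||_{H^1(0,π)}^2 = 2080/3 + 659*π/2

u'(x) = 15*sin(5*x) + 20*cos(4*x).
Expand u² and (u')² and integrate term by term on (0, π), using: for integers n ≥ 1, ∫_0^π sin²(nx) dx = ∫_0^π cos²(nx) dx = π/2; for n ≠ n', ∫_0^π sin(nx)sin(n'x) dx = ∫_0^π cos(nx)cos(n'x) dx = 0; and by product-to-sum, ∫_0^π sin(nx)cos(n'x) dx = ½∫_0^π [sin((n+n')x) + sin((n−n')x)] dx, which is 0 when n+n' is even and 2n/(n²−n'²) when n+n' is odd (it need not vanish on (0, π)).
  u² squared terms: (-3)²·∫cos(5x)² dx = 9·π/2 = 9*π/2;  (5)²·∫sin(4x)² dx = 25·π/2 = 25*π/2.
  u² cross terms: 2·(-3)·(5)·∫cos(5x)·sin(4x) dx = -30·(-8/9) = 80/3.
  So ∫_0^π u² dx = 9*π/2 + 25*π/2 + 80/3 = 80/3 + 17*π.
  (u')² squared terms: (15)²·∫sin(5x)² dx = 225·π/2 = 225*π/2;  (20)²·∫cos(4x)² dx = 400·π/2 = 200*π.
  (u')² cross terms: 2·(15)·(20)·∫sin(5x)·cos(4x) dx = 600·(10/9) = 2000/3.
  So ∫_0^π (u')² dx = 225*π/2 + 200*π + 2000/3 = 2000/3 + 625*π/2.
||u||_{H^1}^2 = (80/3 + 17*π) + (2000/3 + 625*π/2) = 2080/3 + 659*π/2.


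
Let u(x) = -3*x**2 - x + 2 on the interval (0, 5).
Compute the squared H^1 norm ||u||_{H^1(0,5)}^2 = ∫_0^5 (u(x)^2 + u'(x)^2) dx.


||u||_{H^1}^2 = 46375/6

The H^1 norm (squared) on an interval (0, L) is
  ||u||_{H^1}^2 = ∫_0^L u(x)^2 dx + ∫_0^L u'(x)^2 dx.
Compute u'(x) = -6*x - 1.
Then u(x)^2 = 9*x**4 + 6*x**3 - 11*x**2 - 4*x + 4 and u'(x)^2 = 36*x**2 + 12*x + 1.
Integrate each monomial from 0 to 5 using ∫_0^5 c·x^n dx = c·5^(n+1)/(n+1):
  ∫_0^5 u(x)^2 dx = ∫_0^5 (9*x^4 + 6*x^3 - 11*x^2 - 4*x + 4) dx. Term by term:
    ∫_0^5 9*x^4 dx = 5625;  ∫_0^5 6*x^3 dx = 1875/2;  ∫_0^5 -11*x^2 dx = -1375/3;
    ∫_0^5 -4*x dx = -50;  ∫_0^5 4 dx = 20.
  Sum: 5625 + 1875/2 − 1375/3 − 50 + 20 = 36445/6.
  ∫_0^5 u'(x)^2 dx = ∫_0^5 (36*x^2 + 12*x + 1) dx. Term by term:
    ∫_0^5 36*x^2 dx = 1500;  ∫_0^5 12*x dx = 150;  ∫_0^5 1 dx = 5.
  Sum: 1500 + 150 + 5 = 1655.
Adding: ||u||_{H^1}^2 = 36445/6 + 1655 = 46375/6.


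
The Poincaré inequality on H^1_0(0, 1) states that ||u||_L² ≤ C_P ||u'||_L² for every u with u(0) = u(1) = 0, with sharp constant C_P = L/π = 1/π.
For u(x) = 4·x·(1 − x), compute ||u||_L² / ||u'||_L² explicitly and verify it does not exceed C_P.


||u||_L² / ||u'||_L² = sqrt(10)/10 < C_P = 1/π.

u(x) = 4·x·(1 − x), so u'(x) = 4 - 8*x.
u(x) = 4·x·(1 − x) vanishes at x = 0 and x = 1, so u ∈ H^1_0(0, 1). Differentiate via the product rule and integrate the resulting polynomials term by term.
  ∫_0^1 u² dx = ∫_0^1 (16*x^4 - 32*x^3 + 16*x^2) dx. Term by term:
    ∫_0^1 16*x^4 dx = 16/5;  ∫_0^1 -32*x^3 dx = -8;  ∫_0^1 16*x^2 dx = 16/3.
  Sum: 16/5 − 8 + 16/3 = 8/15.
  ∫_0^1 (u')² dx = ∫_0^1 (64*x^2 - 64*x + 16) dx. Term by term:
    ∫_0^1 64*x^2 dx = 64/3;  ∫_0^1 -64*x dx = -32;  ∫_0^1 16 dx = 16.
  Sum: 64/3 − 32 + 16 = 16/3.
∫_0^1 u² dx = 8/15, so ||u||_L² = 2*sqrt(30)/15.
∫_0^1 (u')² dx = 16/3, so ||u'||_L² = 4*sqrt(3)/3.
Ratio ||u||_L² / ||u'||_L² = sqrt(10)/10.
Sharp Poincaré constant on H^1_0(0, 1) is C_P = L/π = 1/π, achieved by sin(π·x).
A polynomial bump cannot attain the sharp Poincaré constant (only the first sine eigenfunction does), so the ratio is strictly less than C_P, consistent with ||u||_L² ≤ C_P ||u'||_L².


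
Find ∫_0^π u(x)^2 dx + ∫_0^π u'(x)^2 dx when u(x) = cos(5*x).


||u||_{H^1(0,π)}^2 = 13*π

u'(x) = -5*sin(5*x).
Expand u² and (u')² and integrate term by term on (0, π), using: for integers n ≥ 1, ∫_0^π sin²(nx) dx = ∫_0^π cos²(nx) dx = π/2; for n ≠ n', ∫_0^π sin(nx)sin(n'x) dx = ∫_0^π cos(nx)cos(n'x) dx = 0; and by product-to-sum, ∫_0^π sin(nx)cos(n'x) dx = ½∫_0^π [sin((n+n')x) + sin((n−n')x)] dx, which is 0 when n+n' is even and 2n/(n²−n'²) when n+n' is odd (it need not vanish on (0, π)).
  u² squared terms: (1)²·∫cos(5x)² dx = 1·π/2 = π/2.
  So ∫_0^π u² dx = π/2.
  (u')² squared terms: (-5)²·∫sin(5x)² dx = 25·π/2 = 25*π/2.
  So ∫_0^π (u')² dx = 25*π/2.
||u||_{H^1}^2 = (π/2) + (25*π/2) = 13*π.


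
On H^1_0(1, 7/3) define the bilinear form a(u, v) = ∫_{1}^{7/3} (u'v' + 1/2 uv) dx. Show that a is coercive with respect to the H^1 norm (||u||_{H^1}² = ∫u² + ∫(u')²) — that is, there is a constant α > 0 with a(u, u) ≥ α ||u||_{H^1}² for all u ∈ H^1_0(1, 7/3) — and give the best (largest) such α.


α = (8 + 9*π^2)/(16 + 9*π^2)

Coercivity of a(·,·) on H^1_0(1, 7/3) means a(u, u) ≥ α ||u||_{H^1}² for every u ∈ H^1_0.
The interval has length L = 4/3, and Poincaré/coercivity depend only on L. Here a(u, u) = ∫(u')² + (1/2)·∫u².
Here 0 < c = 1/2 < 1. The condition a(u,u) ≥ α||u||_{H^1}² reads (1−α)∫(u')² ≥ (α−c)∫u². Any admissible α is ≤ 1 (rapidly oscillating u have ∫u²/∫(u')² → 0), and α = 1 would force 0 ≥ (1−c)∫u², impossible since c < 1; so 1−α > 0. By the sharp Poincaré inequality on H^1_0 of an interval of length L, ∫(u')² ≥ (π/L)²∫u² with equality for the first sine mode sin(π(x−x₀)/L) (x₀ the left endpoint), so the inequality holds for all u iff (1−α)(π/L)² ≥ α − c, i.e. α ≤ ((π/L)² + c)/((π/L)² + 1) = (1 + c(L/π)²)/(1 + (L/π)²). With (π/L)² = 9*π^2/16 and c = 1/2, the largest admissible constant is α = ((π/L)² + c)/((π/L)² + 1).
Simplifying, α = (8 + 9*π^2)/(16 + 9*π^2).


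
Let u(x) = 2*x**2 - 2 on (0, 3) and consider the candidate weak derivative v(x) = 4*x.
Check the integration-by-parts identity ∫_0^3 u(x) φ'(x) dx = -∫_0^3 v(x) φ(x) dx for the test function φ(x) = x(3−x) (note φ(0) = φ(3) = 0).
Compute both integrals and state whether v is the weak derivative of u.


LHS = -27, RHS = -27. Yes, v = u' weakly.

u(x) = 2*x**2 - 2, classical derivative u'(x) = 4*x.
φ(x) = x(3−x), so φ'(x) = 3 - 2*x.
Note φ(0) = φ(3) = 0, so the boundary term u·φ vanishes.
LHS = ∫_0^3 u(x) φ'(x) dx = ∫_0^3 (-4*x^3 + 6*x^2 + 4*x - 6) dx. Term by term:
  ∫_0^3 -4*x^3 dx = -81;  ∫_0^3 6*x^2 dx = 54;  ∫_0^3 4*x dx = 18;
  ∫_0^3 -6 dx = -18.
Sum: -81 + 54 + 18 − 18 = -27.
So LHS = -27.
∫_0^3 v(x) φ(x) dx = ∫_0^3 (-4*x^3 + 12*x^2) dx. Term by term:
  ∫_0^3 -4*x^3 dx = -81;  ∫_0^3 12*x^2 dx = 108.
Sum: -81 + 108 = 27.
So RHS = -∫_0^3 v(x) φ(x) dx = -27.
LHS = RHS, so the identity holds for this test φ.
Moreover u is smooth here and v(x) = u'(x) = 4*x pointwise, so the identity holds for every test function. Hence v is the weak derivative of u.


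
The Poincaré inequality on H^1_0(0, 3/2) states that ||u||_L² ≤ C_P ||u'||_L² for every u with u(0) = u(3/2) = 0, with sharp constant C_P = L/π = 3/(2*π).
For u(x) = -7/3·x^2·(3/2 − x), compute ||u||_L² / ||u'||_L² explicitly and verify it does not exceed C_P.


||u||_L² / ||u'||_L² = 3*sqrt(14)/28 < C_P = 3/(2*π).

u(x) = -7/3·x^2·(3/2 − x), so u'(x) = 7*x*(x - 1).
u(x) = -7/3·x^2·(3/2 − x) vanishes at x = 0 and x = 3/2, so u ∈ H^1_0(0, 3/2). Differentiate via the product rule and integrate the resulting polynomials term by term.
  ∫_0^3/2 u² dx = ∫_0^3/2 (49*x^6/9 - 49*x^5/3 + 49*x^4/4) dx. Term by term:
    ∫_0^3/2 49*x^6/9 dx = 1701/128;  ∫_0^3/2 -49*x^5/3 dx = -3969/128;  ∫_0^3/2 49*x^4/4 dx = 11907/640.
  Sum: 1701/128 − 3969/128 + 11907/640 = 567/640.
  ∫_0^3/2 (u')² dx = ∫_0^3/2 (49*x^4 - 98*x^3 + 49*x^2) dx. Term by term:
    ∫_0^3/2 49*x^4 dx = 11907/160;  ∫_0^3/2 -98*x^3 dx = -3969/32;  ∫_0^3/2 49*x^2 dx = 441/8.
  Sum: 11907/160 − 3969/32 + 441/8 = 441/80.
∫_0^3/2 u² dx = 567/640, so ||u||_L² = 9*sqrt(70)/80.
∫_0^3/2 (u')² dx = 441/80, so ||u'||_L² = 21*sqrt(5)/20.
Ratio ||u||_L² / ||u'||_L² = 3*sqrt(14)/28.
Sharp Poincaré constant on H^1_0(0, 3/2) is C_P = L/π = 3/(2*π), achieved by sin(2*π/3·x).
A polynomial bump cannot attain the sharp Poincaré constant (only the first sine eigenfunction does), so the ratio is strictly less than C_P, consistent with ||u||_L² ≤ C_P ||u'||_L².


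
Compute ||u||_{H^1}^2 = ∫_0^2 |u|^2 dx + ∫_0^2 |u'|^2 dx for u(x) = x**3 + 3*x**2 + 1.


||u||_{H^1}^2 = 16222/35

The H^1 norm (squared) on an interval (0, L) is
  ||u||_{H^1}^2 = ∫_0^L u(x)^2 dx + ∫_0^L u'(x)^2 dx.
Compute u'(x) = 3*x**2 + 6*x.
Then u(x)^2 = x**6 + 6*x**5 + 9*x**4 + 2*x**3 + 6*x**2 + 1 and u'(x)^2 = 9*x**4 + 36*x**3 + 36*x**2.
Integrate each monomial from 0 to 2 using ∫_0^2 c·x^n dx = c·2^(n+1)/(n+1):
  ∫_0^2 u(x)^2 dx = ∫_0^2 (x^6 + 6*x^5 + 9*x^4 + 2*x^3 + 6*x^2 + 1) dx. Term by term:
    ∫_0^2 x^6 dx = 128/7;  ∫_0^2 6*x^5 dx = 64;  ∫_0^2 9*x^4 dx = 288/5;
    ∫_0^2 2*x^3 dx = 8;  ∫_0^2 6*x^2 dx = 16;  ∫_0^2 1 dx = 2.
  Sum: 128/7 + 64 + 288/5 + 8 + 16 + 2 = 5806/35.
  ∫_0^2 u'(x)^2 dx = ∫_0^2 (9*x^4 + 36*x^3 + 36*x^2) dx. Term by term:
    ∫_0^2 9*x^4 dx = 288/5;  ∫_0^2 36*x^3 dx = 144;  ∫_0^2 36*x^2 dx = 96.
  Sum: 288/5 + 144 + 96 = 1488/5.
Adding: ||u||_{H^1}^2 = 5806/35 + 1488/5 = 16222/35.


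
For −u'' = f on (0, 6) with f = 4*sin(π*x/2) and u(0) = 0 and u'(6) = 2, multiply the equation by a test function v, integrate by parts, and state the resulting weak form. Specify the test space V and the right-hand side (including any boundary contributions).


V = {v ∈ H^1(0, 6) : v(0) = 0} (test functions vanish at x = 0 where u is specified); weak form: ∫_0^6 u'v' dx = ∫_0^6 (4*sin(π*x/2)) v dx + 2·v(6) for all v ∈ V.

Multiply both sides by a test function v and integrate from 0 to 6:
  ∫_0^6 −u''(x) v(x) dx = ∫_0^6 f(x) v(x) dx.
Integrate the LHS by parts once:
  ∫_0^6 −u'' v dx = −[u'(x) v(x)]_0^6 + ∫_0^6 u'(x) v'(x) dx.
Thus ∫_0^6 u'(x) v'(x) dx = ∫_0^6 f(x) v(x) dx + [u'(x) v(x)]_0^6.
Choose V so that boundary terms are either known or forced to vanish.
Mixed BC: u(0) = 0 (Dirichlet) and u'(6) = 2 (Neumann). Define V = {v ∈ H^1(0, 6) : v(0) = 0}. Then [u' v]_0^6 = u'(6)·v(6) − u'(0)·0 = 2·v(6).
Weak formulation: find u (satisfying any essential BC) such that ∫_0^6 u'(x) v'(x) dx = ∫_0^6 f v dx + 2·v(6) for all v ∈ V (Dirichlet at 0 absorbed into V; Neumann datum at x = 6 contributes the boundary term).
Substituting f(x) = 4*sin(π*x/2), the right-hand side is ∫_0^6 (4*sin(π*x/2)) v dx + 2·v(6).


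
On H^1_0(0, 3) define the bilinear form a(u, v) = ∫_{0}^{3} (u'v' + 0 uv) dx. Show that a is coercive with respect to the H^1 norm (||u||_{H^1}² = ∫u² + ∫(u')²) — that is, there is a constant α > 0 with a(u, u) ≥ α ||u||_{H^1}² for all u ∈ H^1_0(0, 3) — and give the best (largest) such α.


α = π^2/(9 + π^2)

Coercivity of a(·,·) on H^1_0(0, 3) means a(u, u) ≥ α ||u||_{H^1}² for every u ∈ H^1_0.
The interval has length L = 3, and Poincaré/coercivity depend only on L. Here a(u, u) = ∫(u')² + (0)·∫u².
Here c = 0, so a(u,u) = ∫(u')² alone. The condition a(u,u) ≥ α||u||_{H^1}² reads (1−α)∫(u')² ≥ (α−c)∫u². Any admissible α is ≤ 1 (rapidly oscillating u have ∫u²/∫(u')² → 0), and α = 1 would force 0 ≥ (1−c)∫u², impossible since c < 1; so 1−α > 0. By the sharp Poincaré inequality on H^1_0 of an interval of length L, ∫(u')² ≥ (π/L)²∫u² with equality for the first sine mode sin(π(x−x₀)/L) (x₀ the left endpoint), so the inequality holds for all u iff (1−α)(π/L)² ≥ α − c, i.e. α ≤ ((π/L)² + c)/((π/L)² + 1) = (1 + c(L/π)²)/(1 + (L/π)²). (Direct route, valid since c ≤ 0: Poincaré gives c∫u² ≥ c(L/π)²∫(u')², so a(u,u) ≥ (1 + c(L/π)²)∫(u')², while ||u||_{H^1}² ≤ (1 + (L/π)²)∫(u')²; dividing yields the same α.) With (π/L)² = π^2/9 and c = 0, the largest admissible constant is α = ((π/L)² + c)/((π/L)² + 1).
Simplifying, α = π^2/(9 + π^2).


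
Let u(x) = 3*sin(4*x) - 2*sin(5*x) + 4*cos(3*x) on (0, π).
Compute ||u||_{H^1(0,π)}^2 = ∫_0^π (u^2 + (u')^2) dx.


||u||_{H^1(0,π)}^2 = 1920/7 + 417*π/2

u'(x) = -12*sin(3*x) + 12*cos(4*x) - 10*cos(5*x).
Expand u² and (u')² and integrate term by term on (0, π), using: for integers n ≥ 1, ∫_0^π sin²(nx) dx = ∫_0^π cos²(nx) dx = π/2; for n ≠ n', ∫_0^π sin(nx)sin(n'x) dx = ∫_0^π cos(nx)cos(n'x) dx = 0; and by product-to-sum, ∫_0^π sin(nx)cos(n'x) dx = ½∫_0^π [sin((n+n')x) + sin((n−n')x)] dx, which is 0 when n+n' is even and 2n/(n²−n'²) when n+n' is odd (it need not vanish on (0, π)).
  u² squared terms: (-2)²·∫sin(5x)² dx = 4·π/2 = 2*π;  (3)²·∫sin(4x)² dx = 9·π/2 = 9*π/2;  (4)²·∫cos(3x)² dx = 16·π/2 = 8*π.
  u² cross terms: 2·(-2)·(3)·∫sin(5x)·sin(4x) dx = -12·(0) = 0;  2·(-2)·(4)·∫sin(5x)·cos(3x) dx = -16·(0) = 0;  2·(3)·(4)·∫sin(4x)·cos(3x) dx = 24·(8/7) = 192/7.
  So ∫_0^π u² dx = 2*π + 9*π/2 + 8*π + 0 + 0 + 192/7 = 192/7 + 29*π/2.
  (u')² squared terms: (-12)²·∫sin(3x)² dx = 144·π/2 = 72*π;  (-10)²·∫cos(5x)² dx = 100·π/2 = 50*π;  (12)²·∫cos(4x)² dx = 144·π/2 = 72*π.
  (u')² cross terms: 2·(-12)·(-10)·∫sin(3x)·cos(5x) dx = 240·(0) = 0;  2·(-12)·(12)·∫sin(3x)·cos(4x) dx = -288·(-6/7) = 1728/7;  2·(-10)·(12)·∫cos(5x)·cos(4x) dx = -240·(0) = 0.
  So ∫_0^π (u')² dx = 72*π + 50*π + 72*π + 0 + 1728/7 + 0 = 1728/7 + 194*π.
||u||_{H^1}^2 = (192/7 + 29*π/2) + (1728/7 + 194*π) = 1920/7 + 417*π/2.


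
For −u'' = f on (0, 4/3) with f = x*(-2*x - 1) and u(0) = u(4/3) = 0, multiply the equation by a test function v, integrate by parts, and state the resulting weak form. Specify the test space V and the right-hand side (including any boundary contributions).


V = H^1_0(0, 4/3) (so v(0) = v(4/3) = 0); weak form: ∫_0^4/3 u'v' dx = ∫_0^4/3 (x*(-2*x - 1)) v dx for all v ∈ V.

Multiply both sides by a test function v and integrate from 0 to 4/3:
  ∫_0^4/3 −u''(x) v(x) dx = ∫_0^4/3 f(x) v(x) dx.
Integrate the LHS by parts once:
  ∫_0^4/3 −u'' v dx = −[u'(x) v(x)]_0^4/3 + ∫_0^4/3 u'(x) v'(x) dx.
Thus ∫_0^4/3 u'(x) v'(x) dx = ∫_0^4/3 f(x) v(x) dx + [u'(x) v(x)]_0^4/3.
Choose V so that boundary terms are either known or forced to vanish.
u is Dirichlet: u(0) = u(4/3) = 0. Let V = H^1_0(0, 4/3); then v(0) = v(4/3) = 0, and [u' v]_0^4/3 = 0.
Weak formulation: find u (satisfying any essential BC) such that ∫_0^4/3 u'(x) v'(x) dx = ∫_0^4/3 f v dx for all v ∈ V.
Substituting f(x) = x*(-2*x - 1), the right-hand side is ∫_0^4/3 (x*(-2*x - 1)) v dx.
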